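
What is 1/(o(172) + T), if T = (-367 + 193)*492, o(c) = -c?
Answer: -1/85780 ≈ -1.1658e-5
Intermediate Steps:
T = -85608 (T = -174*492 = -85608)
1/(o(172) + T) = 1/(-1*172 - 85608) = 1/(-172 - 85608) = 1/(-85780) = -1/85780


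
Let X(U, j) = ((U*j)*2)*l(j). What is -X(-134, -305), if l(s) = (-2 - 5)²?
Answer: -4005260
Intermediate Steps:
l(s) = 49 (l(s) = (-7)² = 49)
X(U, j) = 98*U*j (X(U, j) = ((U*j)*2)*49 = (2*U*j)*49 = 98*U*j)
-X(-134, -305) = -98*(-134)*(-305) = -1*4005260 = -4005260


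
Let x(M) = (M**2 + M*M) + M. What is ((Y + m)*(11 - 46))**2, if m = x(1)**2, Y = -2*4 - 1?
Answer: 0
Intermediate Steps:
x(M) = M + 2*M**2 (x(M) = (M**2 + M**2) + M = 2*M**2 + M = M + 2*M**2)
Y = -9 (Y = -8 - 1 = -9)
m = 9 (m = (1*(1 + 2*1))**2 = (1*(1 + 2))**2 = (1*3)**2 = 3**2 = 9)
((Y + m)*(11 - 46))**2 = ((-9 + 9)*(11 - 46))**2 = (0*(-35))**2 = 0**2 = 0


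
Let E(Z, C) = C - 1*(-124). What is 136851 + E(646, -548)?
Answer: 136427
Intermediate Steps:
E(Z, C) = 124 + C (E(Z, C) = C + 124 = 124 + C)
136851 + E(646, -548) = 136851 + (124 - 548) = 136851 - 424 = 136427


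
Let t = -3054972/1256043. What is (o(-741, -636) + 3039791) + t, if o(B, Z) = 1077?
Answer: 1273152636784/418681 ≈ 3.0409e+6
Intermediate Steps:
t = -1018324/418681 (t = -3054972*1/1256043 = -1018324/418681 ≈ -2.4322)
(o(-741, -636) + 3039791) + t = (1077 + 3039791) - 1018324/418681 = 3040868 - 1018324/418681 = 1273152636784/418681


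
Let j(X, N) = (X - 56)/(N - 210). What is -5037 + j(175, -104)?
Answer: -1581737/314 ≈ -5037.4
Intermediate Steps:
j(X, N) = (-56 + X)/(-210 + N)
-5037 + j(175, -104) = -5037 + (-56 + 175)/(-210 - 104) = -5037 + 119/(-314) = -5037 - 1/314*119 = -5037 - 119/314 = -1581737/314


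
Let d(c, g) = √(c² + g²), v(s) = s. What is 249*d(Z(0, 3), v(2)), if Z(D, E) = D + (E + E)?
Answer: 498*√10 ≈ 1574.8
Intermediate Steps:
Z(D, E) = D + 2*E
249*d(Z(0, 3), v(2)) = 249*√((0 + 2*3)² + 2²) = 249*√((0 + 6)² + 4) = 249*√(6² + 4) = 249*√(36 + 4) = 249*√40 = 249*(2*√10) = 498*√10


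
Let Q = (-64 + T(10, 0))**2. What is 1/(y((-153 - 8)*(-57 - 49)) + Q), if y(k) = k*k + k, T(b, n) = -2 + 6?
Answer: 1/291269022 ≈ 3.4333e-9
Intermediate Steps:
T(b, n) = 4
y(k) = k + k**2 (y(k) = k**2 + k = k + k**2)
Q = 3600 (Q = (-64 + 4)**2 = (-60)**2 = 3600)
1/(y((-153 - 8)*(-57 - 49)) + Q) = 1/(((-153 - 8)*(-57 - 49))*(1 + (-153 - 8)*(-57 - 49)) + 3600) = 1/((-161*(-106))*(1 - 161*(-106)) + 3600) = 1/(17066*(1 + 17066) + 3600) = 1/(17066*17067 + 3600) = 1/(291265422 + 3600) = 1/291269022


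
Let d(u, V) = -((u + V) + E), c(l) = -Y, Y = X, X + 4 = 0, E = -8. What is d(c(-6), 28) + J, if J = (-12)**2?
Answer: 120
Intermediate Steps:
X = -4 (X = -4 + 0 = -4)
Y = -4
c(l) = 4 (c(l) = -1*(-4) = 4)
d(u, V) = 8 - V - u (d(u, V) = -((u + V) - 8) = -((V + u) - 8) = -(-8 + V + u) = 8 - V - u)
J = 144
d(c(-6), 28) + J = (8 - 1*28 - 1*4) + 144 = (8 - 28 - 4) + 144 = -24 + 144 = 120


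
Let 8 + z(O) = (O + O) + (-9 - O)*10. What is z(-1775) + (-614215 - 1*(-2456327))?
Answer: 1856214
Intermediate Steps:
z(O) = -98 - 8*O (z(O) = -8 + ((O + O) + (-9 - O)*10) = -8 + (2*O + (-90 - 10*O)) = -8 + (-90 - 8*O) = -98 - 8*O)
z(-1775) + (-614215 - 1*(-2456327)) = (-98 - 8*(-1775)) + (-614215 - 1*(-2456327)) = (-98 + 14200) + (-614215 + 2456327) = 14102 + 1842112 = 1856214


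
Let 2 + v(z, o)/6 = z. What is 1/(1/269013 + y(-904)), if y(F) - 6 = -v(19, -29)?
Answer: -269013/25825247 ≈ -0.010417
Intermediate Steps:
v(z, o) = -12 + 6*z
y(F) = -96 (y(F) = 6 - (-12 + 6*19) = 6 - (-12 + 114) = 6 - 1*102 = 6 - 102 = -96)
1/(1/269013 + y(-904)) = 1/(1/269013 - 96) = 1/(-25825247/269013) = -269013/25825247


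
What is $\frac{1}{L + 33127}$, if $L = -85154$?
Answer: $- \frac{1}{52027} \approx -1.9221 \cdot 10^{-5}$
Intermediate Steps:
$\frac{1}{L + 33127} = \frac{1}{-85154 + 33127} = \frac{1}{-52027} = - \frac{1}{52027}$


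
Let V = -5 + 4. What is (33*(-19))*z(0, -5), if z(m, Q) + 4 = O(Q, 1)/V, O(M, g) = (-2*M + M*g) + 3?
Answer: 7524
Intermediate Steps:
O(M, g) = 3 - 2*M + M*g
V = -1
z(m, Q) = -7 + Q (z(m, Q) = -4 + (3 - 2*Q + Q*1)/(-1) = -4 + (3 - 2*Q + Q)*(-1) = -4 + (3 - Q)*(-1) = -4 + (-3 + Q) = -7 + Q)
(33*(-19))*z(0, -5) = (33*(-19))*(-7 - 5) = -627*(-12) = 7524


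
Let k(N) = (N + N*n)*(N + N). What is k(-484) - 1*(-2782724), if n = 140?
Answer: 68842916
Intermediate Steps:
k(N) = 282*N² (k(N) = (N + N*140)*(N + N) = (N + 140*N)*(2*N) = (141*N)*(2*N) = 282*N²)
k(-484) - 1*(-2782724) = 282*(-484)² - 1*(-2782724) = 282*234256 + 2782724 = 66060192 + 2782724 = 68842916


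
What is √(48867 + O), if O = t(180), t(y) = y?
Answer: √49047 ≈ 221.47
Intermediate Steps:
O = 180
√(48867 + O) = √(48867 + 180) = √49047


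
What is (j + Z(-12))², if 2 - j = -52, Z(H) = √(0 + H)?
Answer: 2904 + 216*I*√3 ≈ 2904.0 + 374.12*I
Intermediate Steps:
Z(H) = √H
j = 54 (j = 2 - 1*(-52) = 2 + 52 = 54)
(j + Z(-12))² = (54 + √(-12))² = (54 + 2*I*√3)²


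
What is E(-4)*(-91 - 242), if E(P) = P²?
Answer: -5328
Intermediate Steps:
E(-4)*(-91 - 242) = (-4)²*(-91 - 242) = 16*(-333) = -5328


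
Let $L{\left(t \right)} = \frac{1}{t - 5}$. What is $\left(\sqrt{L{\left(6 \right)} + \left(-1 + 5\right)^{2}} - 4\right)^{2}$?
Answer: $\left(4 - \sqrt{17}\right)^{2} \approx 0.015155$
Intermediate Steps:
$L{\left(t \right)} = \frac{1}{-5 + t}$
$\left(\sqrt{L{\left(6 \right)} + \left(-1 + 5\right)^{2}} - 4\right)^{2} = \left(\sqrt{\frac{1}{-5 + 6} + \left(-1 + 5\right)^{2}} - 4\right)^{2} = \left(\sqrt{1^{-1} + 4^{2}} - 4\right)^{2} = \left(\sqrt{1 + 16} - 4\right)^{2} = \left(\sqrt{17} - 4\right)^{2} = \left(-4 + \sqrt{17}\right)^{2}$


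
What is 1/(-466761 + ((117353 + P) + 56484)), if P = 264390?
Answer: -1/28534 ≈ -3.5046e-5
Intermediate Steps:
1/(-466761 + ((117353 + P) + 56484)) = 1/(-466761 + ((117353 + 264390) + 56484)) = 1/(-466761 + (381743 + 56484)) = 1/(-466761 + 438227) = 1/(-28534) = -1/28534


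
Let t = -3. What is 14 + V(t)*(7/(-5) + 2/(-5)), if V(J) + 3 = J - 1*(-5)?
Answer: 79/5 ≈ 15.800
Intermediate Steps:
V(J) = 2 + J (V(J) = -3 + (J - 1*(-5)) = -3 + (J + 5) = -3 + (5 + J) = 2 + J)
14 + V(t)*(7/(-5) + 2/(-5)) = 14 + (2 - 3)*(7/(-5) + 2/(-5)) = 14 - (7*(-1/5) + 2*(-1/5)) = 14 - (-7/5 - 2/5) = 14 - 1*(-9/5) = 14 + 9/5 = 79/5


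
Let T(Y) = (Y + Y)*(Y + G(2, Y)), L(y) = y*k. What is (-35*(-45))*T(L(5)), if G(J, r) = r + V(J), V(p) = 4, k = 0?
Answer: 0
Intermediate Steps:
G(J, r) = 4 + r (G(J, r) = r + 4 = 4 + r)
L(y) = 0 (L(y) = y*0 = 0)
T(Y) = 2*Y*(4 + 2*Y) (T(Y) = (Y + Y)*(Y + (4 + Y)) = (2*Y)*(4 + 2*Y) = 2*Y*(4 + 2*Y))
(-35*(-45))*T(L(5)) = (-35*(-45))*(4*0*(2 + 0)) = 1575*(4*0*2) = 1575*0 = 0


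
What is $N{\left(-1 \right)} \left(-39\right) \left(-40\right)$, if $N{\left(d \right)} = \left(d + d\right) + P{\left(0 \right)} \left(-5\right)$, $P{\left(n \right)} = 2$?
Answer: $-18720$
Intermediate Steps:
$N{\left(d \right)} = -10 + 2 d$ ($N{\left(d \right)} = \left(d + d\right) + 2 \left(-5\right) = 2 d - 10 = -10 + 2 d$)
$N{\left(-1 \right)} \left(-39\right) \left(-40\right) = \left(-10 + 2 \left(-1\right)\right) \left(-39\right) \left(-40\right) = \left(-10 - 2\right) \left(-39\right) \left(-40\right) = \left(-12\right) \left(-39\right) \left(-40\right) = 468 \left(-40\right) = -18720$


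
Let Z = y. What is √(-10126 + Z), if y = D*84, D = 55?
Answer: I*√5506 ≈ 74.202*I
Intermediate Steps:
y = 4620 (y = 55*84 = 4620)
Z = 4620
√(-10126 + Z) = √(-10126 + 4620) = √(-5506) = I*√5506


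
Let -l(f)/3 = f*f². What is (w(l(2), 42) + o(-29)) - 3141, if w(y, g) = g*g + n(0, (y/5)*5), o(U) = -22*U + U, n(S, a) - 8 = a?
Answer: -784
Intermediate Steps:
n(S, a) = 8 + a
o(U) = -21*U
l(f) = -3*f³ (l(f) = -3*f*f² = -3*f³)
w(y, g) = 8 + y + g² (w(y, g) = g*g + (8 + (y/5)*5) = g² + (8 + (y*(⅕))*5) = g² + (8 + (y/5)*5) = g² + (8 + y) = 8 + y + g²)
(w(l(2), 42) + o(-29)) - 3141 = ((8 - 3*2³ + 42²) - 21*(-29)) - 3141 = ((8 - 3*8 + 1764) + 609) - 3141 = ((8 - 24 + 1764) + 609) - 3141 = (1748 + 609) - 3141 = 2357 - 3141 = -784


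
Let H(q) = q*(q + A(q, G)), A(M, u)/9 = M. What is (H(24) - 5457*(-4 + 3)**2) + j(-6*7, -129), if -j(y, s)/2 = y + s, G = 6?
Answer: 645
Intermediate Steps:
A(M, u) = 9*M
j(y, s) = -2*s - 2*y (j(y, s) = -2*(y + s) = -2*(s + y) = -2*s - 2*y)
H(q) = 10*q**2 (H(q) = q*(q + 9*q) = q*(10*q) = 10*q**2)
(H(24) - 5457*(-4 + 3)**2) + j(-6*7, -129) = (10*24**2 - 5457*(-4 + 3)**2) + (-2*(-129) - (-12)*7) = (10*576 - 5457*(-1)**2) + (258 - 2*(-42)) = (5760 - 5457*1) + (258 + 84) = (5760 - 5457) + 342 = 303 + 342 = 645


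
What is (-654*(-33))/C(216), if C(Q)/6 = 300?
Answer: 1199/100 ≈ 11.990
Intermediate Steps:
C(Q) = 1800 (C(Q) = 6*300 = 1800)
(-654*(-33))/C(216) = -654*(-33)/1800 = 21582*(1/1800) = 1199/100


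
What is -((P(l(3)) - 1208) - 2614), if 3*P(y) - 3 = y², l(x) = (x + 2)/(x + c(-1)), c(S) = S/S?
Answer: 183383/48 ≈ 3820.5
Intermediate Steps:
c(S) = 1
l(x) = (2 + x)/(1 + x) (l(x) = (x + 2)/(x + 1) = (2 + x)/(1 + x))
P(y) = 1 + y²/3
-((P(l(3)) - 1208) - 2614) = -(((1 + ((2 + 3)/(1 + 3))²/3) - 1208) - 2614) = -(((1 + (5/4)²/3) - 1208) - 2614) = -(((1 + (⅓)*(25/16)) - 1208) - 2614) = -(((1 + 25/48) - 1208) - 2614) = -((73/48 - 1208) - 2614) = -(-57911/48 - 2614) = -1*(-183383/48) = 183383/48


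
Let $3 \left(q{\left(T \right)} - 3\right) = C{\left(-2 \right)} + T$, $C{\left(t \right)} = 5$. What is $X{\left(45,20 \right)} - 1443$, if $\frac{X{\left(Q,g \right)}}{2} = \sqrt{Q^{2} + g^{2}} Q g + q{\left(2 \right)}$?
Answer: $- \frac{4297}{3} + 9000 \sqrt{97} \approx 87207.0$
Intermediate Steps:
$q{\left(T \right)} = \frac{14}{3} + \frac{T}{3}$ ($q{\left(T \right)} = 3 + \frac{5 + T}{3} = 3 + \left(\frac{5}{3} + \frac{T}{3}\right) = \frac{14}{3} + \frac{T}{3}$)
$X{\left(Q,g \right)} = \frac{32}{3} + 2 Q g \sqrt{Q^{2} + g^{2}}$ ($X{\left(Q,g \right)} = 2 \left(\sqrt{Q^{2} + g^{2}} Q g + \left(\frac{14}{3} + \frac{1}{3} \cdot 2\right)\right) = 2 \left(Q \sqrt{Q^{2} + g^{2}} g + \left(\frac{14}{3} + \frac{2}{3}\right)\right) = 2 \left(Q g \sqrt{Q^{2} + g^{2}} + \frac{16}{3}\right) = 2 \left(\frac{16}{3} + Q g \sqrt{Q^{2} + g^{2}}\right) = \frac{32}{3} + 2 Q g \sqrt{Q^{2} + g^{2}}$)
$X{\left(45,20 \right)} - 1443 = \left(\frac{32}{3} + 2 \cdot 45 \cdot 20 \sqrt{45^{2} + 20^{2}}\right) - 1443 = \left(\frac{32}{3} + 2 \cdot 45 \cdot 20 \sqrt{2025 + 400}\right) - 1443 = \left(\frac{32}{3} + 2 \cdot 45 \cdot 20 \sqrt{2425}\right) - 1443 = \left(\frac{32}{3} + 2 \cdot 45 \cdot 20 \cdot 5 \sqrt{97}\right) - 1443 = \left(\frac{32}{3} + 9000 \sqrt{97}\right) - 1443 = - \frac{4297}{3} + 9000 \sqrt{97}$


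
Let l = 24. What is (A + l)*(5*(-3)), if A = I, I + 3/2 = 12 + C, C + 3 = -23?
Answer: -255/2 ≈ -127.50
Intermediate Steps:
C = -26 (C = -3 - 23 = -26)
I = -31/2 (I = -3/2 + (12 - 26) = -3/2 - 14 = -31/2 ≈ -15.500)
A = -31/2 ≈ -15.500
(A + l)*(5*(-3)) = (-31/2 + 24)*(5*(-3)) = (17/2)*(-15) = -255/2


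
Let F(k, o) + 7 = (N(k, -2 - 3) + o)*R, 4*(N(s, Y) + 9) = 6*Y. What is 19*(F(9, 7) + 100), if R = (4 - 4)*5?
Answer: 1767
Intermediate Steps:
R = 0 (R = 0*5 = 0)
N(s, Y) = -9 + 3*Y/2 (N(s, Y) = -9 + (6*Y)/4 = -9 + 3*Y/2)
F(k, o) = -7 (F(k, o) = -7 + ((-9 + 3*(-2 - 3)/2) + o)*0 = -7 + ((-9 + (3/2)*(-5)) + o)*0 = -7 + ((-9 - 15/2) + o)*0 = -7 + (-33/2 + o)*0 = -7 + 0 = -7)
19*(F(9, 7) + 100) = 19*(-7 + 100) = 19*93 = 1767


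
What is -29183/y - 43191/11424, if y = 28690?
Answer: -262089397/54625760 ≈ -4.7979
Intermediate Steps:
-29183/y - 43191/11424 = -29183/28690 - 43191/11424 = -29183*1/28690 - 43191*1/11424 = -29183/28690 - 14397/3808 = -262089397/54625760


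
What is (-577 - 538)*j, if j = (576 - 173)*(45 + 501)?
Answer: -245342370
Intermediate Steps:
j = 220038 (j = 403*546 = 220038)
(-577 - 538)*j = (-577 - 538)*220038 = -1115*220038 = -245342370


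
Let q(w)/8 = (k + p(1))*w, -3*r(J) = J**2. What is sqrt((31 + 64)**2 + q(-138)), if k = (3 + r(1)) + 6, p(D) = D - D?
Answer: I*sqrt(543) ≈ 23.302*I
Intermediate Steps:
p(D) = 0
r(J) = -J**2/3
k = 26/3 (k = (3 - 1/3*1**2) + 6 = (3 - 1/3*1) + 6 = (3 - 1/3) + 6 = 8/3 + 6 = 26/3 ≈ 8.6667)
q(w) = 208*w/3 (q(w) = 8*((26/3 + 0)*w) = 8*(26*w/3) = 208*w/3)
sqrt((31 + 64)**2 + q(-138)) = sqrt((31 + 64)**2 + (208/3)*(-138)) = sqrt(95**2 - 9568) = sqrt(9025 - 9568) = sqrt(-543) = I*sqrt(543)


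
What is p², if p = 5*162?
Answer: 656100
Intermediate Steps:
p = 810
p² = 810² = 656100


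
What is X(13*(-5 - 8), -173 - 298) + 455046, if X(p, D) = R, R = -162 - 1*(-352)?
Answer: 455236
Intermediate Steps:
R = 190 (R = -162 + 352 = 190)
X(p, D) = 190
X(13*(-5 - 8), -173 - 298) + 455046 = 190 + 455046 = 455236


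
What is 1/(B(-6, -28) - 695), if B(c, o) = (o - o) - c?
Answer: -1/689 ≈ -0.0014514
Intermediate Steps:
B(c, o) = -c (B(c, o) = 0 - c = -c)
1/(B(-6, -28) - 695) = 1/(-1*(-6) - 695) = 1/(6 - 695) = 1/(-689) = -1/689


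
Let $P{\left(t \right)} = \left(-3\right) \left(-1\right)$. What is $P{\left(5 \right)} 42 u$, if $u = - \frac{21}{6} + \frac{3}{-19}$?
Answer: $- \frac{8757}{19} \approx -460.89$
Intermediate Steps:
$P{\left(t \right)} = 3$
$u = - \frac{139}{38}$ ($u = \left(-21\right) \frac{1}{6} + 3 \left(- \frac{1}{19}\right) = - \frac{7}{2} - \frac{3}{19} = - \frac{139}{38} \approx -3.6579$)
$P{\left(5 \right)} 42 u = 3 \cdot 42 \left(- \frac{139}{38}\right) = 126 \left(- \frac{139}{38}\right) = - \frac{8757}{19}$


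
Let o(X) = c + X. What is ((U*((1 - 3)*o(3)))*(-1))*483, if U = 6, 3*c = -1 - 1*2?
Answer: 11592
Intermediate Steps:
c = -1 (c = (-1 - 1*2)/3 = (-1 - 2)/3 = (⅓)*(-3) = -1)
o(X) = -1 + X
((U*((1 - 3)*o(3)))*(-1))*483 = ((6*((1 - 3)*(-1 + 3)))*(-1))*483 = ((6*(-2*2))*(-1))*483 = ((6*(-4))*(-1))*483 = -24*(-1)*483 = 24*483 = 11592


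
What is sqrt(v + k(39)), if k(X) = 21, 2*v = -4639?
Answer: I*sqrt(9194)/2 ≈ 47.943*I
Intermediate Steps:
v = -4639/2 (v = (1/2)*(-4639) = -4639/2 ≈ -2319.5)
sqrt(v + k(39)) = sqrt(-4639/2 + 21) = sqrt(-4597/2) = I*sqrt(9194)/2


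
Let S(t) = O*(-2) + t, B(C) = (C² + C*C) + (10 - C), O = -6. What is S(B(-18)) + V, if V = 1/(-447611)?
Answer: 307956367/447611 ≈ 688.00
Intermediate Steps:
V = -1/447611 ≈ -2.2341e-6
B(C) = 10 - C + 2*C² (B(C) = (C² + C²) + (10 - C) = 2*C² + (10 - C) = 10 - C + 2*C²)
S(t) = 12 + t (S(t) = -6*(-2) + t = 12 + t)
S(B(-18)) + V = (12 + (10 - 1*(-18) + 2*(-18)²)) - 1/447611 = (12 + (10 + 18 + 2*324)) - 1/447611 = (12 + (10 + 18 + 648)) - 1/447611 = (12 + 676) - 1/447611 = 688 - 1/447611 = 307956367/447611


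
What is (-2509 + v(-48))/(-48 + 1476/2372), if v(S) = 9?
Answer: 296500/5619 ≈ 52.767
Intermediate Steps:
(-2509 + v(-48))/(-48 + 1476/2372) = (-2509 + 9)/(-48 + 1476/2372) = -2500/(-48 + 1476*(1/2372)) = -2500/(-48 + 369/593) = -2500/(-28095/593) = -2500*(-593/28095) = 296500/5619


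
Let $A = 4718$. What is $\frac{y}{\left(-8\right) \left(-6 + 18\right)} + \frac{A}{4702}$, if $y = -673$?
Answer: $\frac{1808687}{225696} \approx 8.0138$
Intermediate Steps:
$\frac{y}{\left(-8\right) \left(-6 + 18\right)} + \frac{A}{4702} = - \frac{673}{\left(-8\right) \left(-6 + 18\right)} + \frac{4718}{4702} = - \frac{673}{\left(-8\right) 12} + 4718 \cdot \frac{1}{4702} = - \frac{673}{-96} + \frac{2359}{2351} = \left(-673\right) \left(- \frac{1}{96}\right) + \frac{2359}{2351} = \frac{673}{96} + \frac{2359}{2351} = \frac{1808687}{225696}$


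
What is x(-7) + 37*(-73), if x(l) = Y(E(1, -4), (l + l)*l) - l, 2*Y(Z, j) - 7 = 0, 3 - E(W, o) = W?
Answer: -5381/2 ≈ -2690.5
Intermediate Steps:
E(W, o) = 3 - W
Y(Z, j) = 7/2 (Y(Z, j) = 7/2 + (½)*0 = 7/2 + 0 = 7/2)
x(l) = 7/2 - l
x(-7) + 37*(-73) = (7/2 - 1*(-7)) + 37*(-73) = (7/2 + 7) - 2701 = 21/2 - 2701 = -5381/2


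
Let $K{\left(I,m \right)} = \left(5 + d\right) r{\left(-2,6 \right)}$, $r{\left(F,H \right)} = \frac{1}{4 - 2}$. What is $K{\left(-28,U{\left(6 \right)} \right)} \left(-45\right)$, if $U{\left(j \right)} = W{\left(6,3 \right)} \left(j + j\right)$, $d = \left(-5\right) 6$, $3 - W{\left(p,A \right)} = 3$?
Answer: $\frac{1125}{2} \approx 562.5$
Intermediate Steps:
$W{\left(p,A \right)} = 0$ ($W{\left(p,A \right)} = 3 - 3 = 0$)
$d = -30$
$r{\left(F,H \right)} = \frac{1}{2}$
$U{\left(j \right)} = 0$ ($U{\left(j \right)} = 0 \left(j + j\right) = 0 \cdot 2 j = 0$)
$K{\left(I,m \right)} = - \frac{25}{2}$ ($K{\left(I,m \right)} = \left(5 - 30\right) \frac{1}{2} = \left(-25\right) \frac{1}{2} = - \frac{25}{2}$)
$K{\left(-28,U{\left(6 \right)} \right)} \left(-45\right) = \left(- \frac{25}{2}\right) \left(-45\right) = \frac{1125}{2}$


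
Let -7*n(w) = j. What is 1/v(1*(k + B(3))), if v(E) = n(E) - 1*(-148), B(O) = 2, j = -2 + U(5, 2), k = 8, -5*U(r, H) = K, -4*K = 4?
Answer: 35/5189 ≈ 0.0067450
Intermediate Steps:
K = -1 (K = -¼*4 = -1)
U(r, H) = ⅕ (U(r, H) = -⅕*(-1) = ⅕)
j = -9/5 (j = -2 + ⅕ = -9/5 ≈ -1.8000)
n(w) = 9/35 (n(w) = -⅐*(-9/5) = 9/35)
v(E) = 5189/35 (v(E) = 9/35 - 1*(-148) = 9/35 + 148 = 5189/35)
1/v(1*(k + B(3))) = 1/(5189/35) = 35/5189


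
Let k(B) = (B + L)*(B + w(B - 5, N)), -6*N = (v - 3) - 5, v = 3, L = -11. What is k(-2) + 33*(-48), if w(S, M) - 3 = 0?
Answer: -1597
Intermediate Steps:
N = ⅚ (N = -((3 - 3) - 5)/6 = -(0 - 5)/6 = -⅙*(-5) = ⅚ ≈ 0.83333)
w(S, M) = 3 (w(S, M) = 3 + 0 = 3)
k(B) = (-11 + B)*(3 + B) (k(B) = (B - 11)*(B + 3) = (-11 + B)*(3 + B))
k(-2) + 33*(-48) = (-33 + (-2)² - 8*(-2)) + 33*(-48) = (-33 + 4 + 16) - 1584 = -13 - 1584 = -1597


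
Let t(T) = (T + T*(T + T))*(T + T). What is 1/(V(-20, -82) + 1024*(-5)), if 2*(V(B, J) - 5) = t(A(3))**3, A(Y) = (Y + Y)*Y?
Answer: 1/6891284723973 ≈ 1.4511e-13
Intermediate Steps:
A(Y) = 2*Y**2 (A(Y) = (2*Y)*Y = 2*Y**2)
t(T) = 2*T*(T + 2*T**2) (t(T) = (T + T*(2*T))*(2*T) = (T + 2*T**2)*(2*T) = 2*T*(T + 2*T**2))
V(B, J) = 6891284729093 (V(B, J) = 5 + ((2*3**2)**2*(2 + 4*(2*3**2)))**3/2 = 5 + ((2*9)**2*(2 + 4*(2*9)))**3/2 = 5 + (18**2*(2 + 4*18))**3/2 = 5 + (324*(2 + 72))**3/2 = 5 + (324*74)**3/2 = 5 + (1/2)*23976**3 = 5 + (1/2)*13782569458176 = 5 + 6891284729088 = 6891284729093)
1/(V(-20, -82) + 1024*(-5)) = 1/(6891284729093 + 1024*(-5)) = 1/(6891284729093 - 5120) = 1/6891284723973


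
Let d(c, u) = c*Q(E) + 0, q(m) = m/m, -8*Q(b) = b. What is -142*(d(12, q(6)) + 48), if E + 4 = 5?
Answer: -6603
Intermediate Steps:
E = 1 (E = -4 + 5 = 1)
Q(b) = -b/8
q(m) = 1
d(c, u) = -c/8 (d(c, u) = c*(-1/8*1) + 0 = c*(-1/8) + 0 = -c/8 + 0 = -c/8)
-142*(d(12, q(6)) + 48) = -142*(-1/8*12 + 48) = -142*(-3/2 + 48) = -142*93/2 = -6603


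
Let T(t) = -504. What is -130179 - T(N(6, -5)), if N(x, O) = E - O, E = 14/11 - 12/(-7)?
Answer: -129675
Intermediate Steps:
E = 230/77 (E = 14*(1/11) - 12*(-⅐) = 14/11 + 12/7 = 230/77 ≈ 2.9870)
N(x, O) = 230/77 - O
-130179 - T(N(6, -5)) = -130179 - 1*(-504) = -130179 + 504 = -129675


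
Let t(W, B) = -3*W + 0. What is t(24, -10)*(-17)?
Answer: 1224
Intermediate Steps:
t(W, B) = -3*W
t(24, -10)*(-17) = -3*24*(-17) = -72*(-17) = 1224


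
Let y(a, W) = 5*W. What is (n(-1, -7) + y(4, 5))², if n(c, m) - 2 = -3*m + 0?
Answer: 2304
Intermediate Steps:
n(c, m) = 2 - 3*m (n(c, m) = 2 + (-3*m + 0) = 2 - 3*m)
(n(-1, -7) + y(4, 5))² = ((2 - 3*(-7)) + 5*5)² = ((2 + 21) + 25)² = (23 + 25)² = 48² = 2304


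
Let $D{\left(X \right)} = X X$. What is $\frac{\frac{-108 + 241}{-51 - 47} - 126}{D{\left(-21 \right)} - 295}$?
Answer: $- \frac{1783}{2044} \approx -0.87231$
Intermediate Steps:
$D{\left(X \right)} = X^{2}$
$\frac{\frac{-108 + 241}{-51 - 47} - 126}{D{\left(-21 \right)} - 295} = \frac{\frac{-108 + 241}{-51 - 47} - 126}{\left(-21\right)^{2} - 295} = \frac{\frac{133}{-98} - 126}{441 - 295} = \frac{133 \left(- \frac{1}{98}\right) - 126}{146} = \left(- \frac{19}{14} - 126\right) \frac{1}{146} = \left(- \frac{1783}{14}\right) \frac{1}{146} = - \frac{1783}{2044}$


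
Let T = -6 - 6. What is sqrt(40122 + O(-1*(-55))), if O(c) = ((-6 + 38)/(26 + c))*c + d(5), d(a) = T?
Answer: sqrt(3250670)/9 ≈ 200.33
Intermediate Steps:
T = -12
d(a) = -12
O(c) = -12 + 32*c/(26 + c) (O(c) = ((-6 + 38)/(26 + c))*c - 12 = (32/(26 + c))*c - 12 = 32*c/(26 + c) - 12 = -12 + 32*c/(26 + c))
sqrt(40122 + O(-1*(-55))) = sqrt(40122 + 4*(-78 + 5*(-1*(-55)))/(26 - 1*(-55))) = sqrt(40122 + 4*(-78 + 5*55)/(26 + 55)) = sqrt(40122 + 4*(-78 + 275)/81) = sqrt(40122 + 4*(1/81)*197) = sqrt(40122 + 788/81) = sqrt(3250670/81) = sqrt(3250670)/9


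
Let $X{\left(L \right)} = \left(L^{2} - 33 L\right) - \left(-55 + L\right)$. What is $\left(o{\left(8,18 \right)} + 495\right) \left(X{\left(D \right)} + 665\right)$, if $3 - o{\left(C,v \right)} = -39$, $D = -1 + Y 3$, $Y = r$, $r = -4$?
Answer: $714747$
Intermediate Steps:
$Y = -4$
$D = -13$ ($D = -1 - 12 = -13$)
$o{\left(C,v \right)} = 42$ ($o{\left(C,v \right)} = 3 - -39 = 3 + 39 = 42$)
$X{\left(L \right)} = 55 + L^{2} - 34 L$
$\left(o{\left(8,18 \right)} + 495\right) \left(X{\left(D \right)} + 665\right) = \left(42 + 495\right) \left(\left(55 + \left(-13\right)^{2} - -442\right) + 665\right) = 537 \left(\left(55 + 169 + 442\right) + 665\right) = 537 \left(666 + 665\right) = 537 \cdot 1331 = 714747$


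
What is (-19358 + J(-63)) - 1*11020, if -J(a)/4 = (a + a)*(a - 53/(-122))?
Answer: -3776574/61 ≈ -61911.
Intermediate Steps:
J(a) = -8*a*(53/122 + a) (J(a) = -4*(a + a)*(a - 53/(-122)) = -4*2*a*(a - 53*(-1/122)) = -4*2*a*(a + 53/122) = -4*2*a*(53/122 + a) = -8*a*(53/122 + a))
(-19358 + J(-63)) - 1*11020 = (-19358 - 4/61*(-63)*(53 + 122*(-63))) - 1*11020 = (-19358 - 4/61*(-63)*(53 - 7686)) - 11020 = (-19358 - 4/61*(-63)*(-7633)) - 11020 = (-19358 - 1923516/61) - 11020 = -3104354/61 - 11020 = -3776574/61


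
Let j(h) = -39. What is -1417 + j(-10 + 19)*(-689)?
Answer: 25454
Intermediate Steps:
-1417 + j(-10 + 19)*(-689) = -1417 - 39*(-689) = -1417 + 26871 = 25454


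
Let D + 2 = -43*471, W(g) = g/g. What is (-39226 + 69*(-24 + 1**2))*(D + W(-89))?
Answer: 826626502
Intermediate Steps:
W(g) = 1
D = -20255 (D = -2 - 43*471 = -2 - 20253 = -20255)
(-39226 + 69*(-24 + 1**2))*(D + W(-89)) = (-39226 + 69*(-24 + 1**2))*(-20255 + 1) = (-39226 + 69*(-24 + 1))*(-20254) = (-39226 + 69*(-23))*(-20254) = (-39226 - 1587)*(-20254) = -40813*(-20254) = 826626502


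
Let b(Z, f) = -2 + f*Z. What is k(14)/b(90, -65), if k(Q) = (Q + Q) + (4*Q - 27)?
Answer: -3/308 ≈ -0.0097403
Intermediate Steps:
b(Z, f) = -2 + Z*f
k(Q) = -27 + 6*Q (k(Q) = 2*Q + (-27 + 4*Q) = -27 + 6*Q)
k(14)/b(90, -65) = (-27 + 6*14)/(-2 + 90*(-65)) = (-27 + 84)/(-2 - 5850) = 57/(-5852) = 57*(-1/5852) = -3/308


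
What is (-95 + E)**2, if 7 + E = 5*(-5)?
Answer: 16129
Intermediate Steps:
E = -32 (E = -7 + 5*(-5) = -7 - 25 = -32)
(-95 + E)**2 = (-95 - 32)**2 = (-127)**2 = 16129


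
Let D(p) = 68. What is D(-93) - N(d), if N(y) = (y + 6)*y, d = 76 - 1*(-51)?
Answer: -16823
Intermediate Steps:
d = 127 (d = 76 + 51 = 127)
N(y) = y*(6 + y) (N(y) = (6 + y)*y = y*(6 + y))
D(-93) - N(d) = 68 - 127*(6 + 127) = 68 - 127*133 = 68 - 1*16891 = 68 - 16891 = -16823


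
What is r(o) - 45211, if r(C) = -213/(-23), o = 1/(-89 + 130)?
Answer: -1039640/23 ≈ -45202.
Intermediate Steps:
o = 1/41 ≈ 0.024390
r(C) = 213/23 (r(C) = -213*(-1/23) = 213/23)
r(o) - 45211 = 213/23 - 45211 = -1039640/23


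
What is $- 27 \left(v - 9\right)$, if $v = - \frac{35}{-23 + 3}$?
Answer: $\frac{783}{4} \approx 195.75$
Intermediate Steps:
$v = \frac{7}{4}$ ($v = - \frac{35}{-20} = \left(-35\right) \left(- \frac{1}{20}\right) = \frac{7}{4} \approx 1.75$)
$- 27 \left(v - 9\right) = - 27 \left(\frac{7}{4} - 9\right) = \left(-27\right) \left(- \frac{29}{4}\right) = \frac{783}{4}$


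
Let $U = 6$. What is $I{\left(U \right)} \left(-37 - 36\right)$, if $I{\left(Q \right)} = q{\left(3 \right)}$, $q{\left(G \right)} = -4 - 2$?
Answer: $438$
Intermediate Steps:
$q{\left(G \right)} = -6$
$I{\left(Q \right)} = -6$
$I{\left(U \right)} \left(-37 - 36\right) = - 6 \left(-37 - 36\right) = \left(-6\right) \left(-73\right) = 438$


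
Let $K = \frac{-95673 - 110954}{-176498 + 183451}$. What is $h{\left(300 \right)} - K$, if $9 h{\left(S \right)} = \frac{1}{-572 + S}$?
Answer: $\frac{29753879}{1001232} \approx 29.717$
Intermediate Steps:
$h{\left(S \right)} = \frac{1}{9 \left(-572 + S\right)}$
$K = - \frac{206627}{6953} \approx -29.718$
$h{\left(300 \right)} - K = \frac{1}{9 \left(-572 + 300\right)} - - \frac{206627}{6953} = \frac{1}{9 \left(-272\right)} + \frac{206627}{6953} = \frac{1}{9} \left(- \frac{1}{272}\right) + \frac{206627}{6953} = - \frac{1}{2448} + \frac{206627}{6953} = \frac{29753879}{1001232}$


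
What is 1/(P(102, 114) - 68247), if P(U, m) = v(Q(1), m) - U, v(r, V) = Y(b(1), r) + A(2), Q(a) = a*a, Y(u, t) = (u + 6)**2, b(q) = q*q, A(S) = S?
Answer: -1/68298 ≈ -1.4642e-5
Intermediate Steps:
b(q) = q**2
Y(u, t) = (6 + u)**2
Q(a) = a**2
v(r, V) = 51 (v(r, V) = (6 + 1**2)**2 + 2 = (6 + 1)**2 + 2 = 7**2 + 2 = 49 + 2 = 51)
P(U, m) = 51 - U
1/(P(102, 114) - 68247) = 1/((51 - 1*102) - 68247) = 1/((51 - 102) - 68247) = 1/(-51 - 68247) = 1/(-68298) = -1/68298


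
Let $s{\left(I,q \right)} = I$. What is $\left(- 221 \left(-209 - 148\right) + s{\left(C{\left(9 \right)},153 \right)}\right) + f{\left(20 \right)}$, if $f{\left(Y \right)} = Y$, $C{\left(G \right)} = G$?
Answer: $78926$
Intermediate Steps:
$\left(- 221 \left(-209 - 148\right) + s{\left(C{\left(9 \right)},153 \right)}\right) + f{\left(20 \right)} = \left(- 221 \left(-209 - 148\right) + 9\right) + 20 = \left(\left(-221\right) \left(-357\right) + 9\right) + 20 = \left(78897 + 9\right) + 20 = 78906 + 20 = 78926$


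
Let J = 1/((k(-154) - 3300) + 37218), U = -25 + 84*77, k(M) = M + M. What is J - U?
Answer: -216549229/33610 ≈ -6443.0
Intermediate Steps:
k(M) = 2*M
U = 6443 (U = -25 + 6468 = 6443)
J = 1/33610 (J = 1/((2*(-154) - 3300) + 37218) = 1/((-308 - 3300) + 37218) = 1/(-3608 + 37218) = 1/33610 ≈ 2.9753e-5)
J - U = 1/33610 - 1*6443 = 1/33610 - 6443 = -216549229/33610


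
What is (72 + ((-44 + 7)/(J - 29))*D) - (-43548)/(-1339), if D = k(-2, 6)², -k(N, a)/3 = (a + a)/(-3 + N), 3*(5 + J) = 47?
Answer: 265305684/1841125 ≈ 144.10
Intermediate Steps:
J = 32/3 (J = -5 + (⅓)*47 = -5 + 47/3 = 32/3 ≈ 10.667)
k(N, a) = -6*a/(-3 + N) (k(N, a) = -3*(a + a)/(-3 + N) = -3*2*a/(-3 + N) = -6*a/(-3 + N))
D = 1296/25 (D = (-6*6/(-3 - 2))² = (-6*6/(-5))² = (-6*6*(-⅕))² = (36/5)² = 1296/25 ≈ 51.840)
(72 + ((-44 + 7)/(J - 29))*D) - (-43548)/(-1339) = (72 + ((-44 + 7)/(32/3 - 29))*(1296/25)) - (-43548)/(-1339) = (72 - 37/(-55/3)*(1296/25)) - (-43548)*(-1)/1339 = (72 - 37*(-3/55)*(1296/25)) - 1*43548/1339 = (72 + (111/55)*(1296/25)) - 43548/1339 = (72 + 143856/1375) - 43548/1339 = 242856/1375 - 43548/1339 = 265305684/1841125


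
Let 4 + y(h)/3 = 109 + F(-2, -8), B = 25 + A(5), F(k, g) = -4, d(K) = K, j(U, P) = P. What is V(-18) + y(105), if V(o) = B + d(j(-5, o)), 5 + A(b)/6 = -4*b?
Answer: 160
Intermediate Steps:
A(b) = -30 - 24*b (A(b) = -30 + 6*(-4*b) = -30 - 24*b)
B = -125 (B = 25 + (-30 - 24*5) = 25 + (-30 - 120) = 25 - 150 = -125)
y(h) = 303 (y(h) = -12 + 3*(109 - 4) = -12 + 3*105 = -12 + 315 = 303)
V(o) = -125 + o
V(-18) + y(105) = (-125 - 18) + 303 = -143 + 303 = 160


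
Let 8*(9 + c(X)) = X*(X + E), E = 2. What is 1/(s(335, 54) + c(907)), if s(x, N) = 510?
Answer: 8/828471 ≈ 9.6563e-6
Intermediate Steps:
c(X) = -9 + X*(2 + X)/8 (c(X) = -9 + (X*(X + 2))/8 = -9 + (X*(2 + X))/8 = -9 + X*(2 + X)/8)
1/(s(335, 54) + c(907)) = 1/(510 + (-9 + (¼)*907 + (⅛)*907²)) = 1/(510 + (-9 + 907/4 + (⅛)*822649)) = 1/(510 + (-9 + 907/4 + 822649/8)) = 1/(510 + 824391/8) = 1/(828471/8) = 8/828471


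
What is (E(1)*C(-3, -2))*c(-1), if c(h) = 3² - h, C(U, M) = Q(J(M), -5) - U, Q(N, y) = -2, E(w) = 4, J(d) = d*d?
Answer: 40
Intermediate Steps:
J(d) = d²
C(U, M) = -2 - U
c(h) = 9 - h
(E(1)*C(-3, -2))*c(-1) = (4*(-2 - 1*(-3)))*(9 - 1*(-1)) = (4*(-2 + 3))*(9 + 1) = (4*1)*10 = 4*10 = 40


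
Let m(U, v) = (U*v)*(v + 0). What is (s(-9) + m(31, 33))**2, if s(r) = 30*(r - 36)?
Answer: 1050343281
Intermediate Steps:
s(r) = -1080 + 30*r (s(r) = 30*(-36 + r) = -1080 + 30*r)
m(U, v) = U*v**2 (m(U, v) = (U*v)*v = U*v**2)
(s(-9) + m(31, 33))**2 = ((-1080 + 30*(-9)) + 31*33**2)**2 = ((-1080 - 270) + 31*1089)**2 = (-1350 + 33759)**2 = 32409**2 = 1050343281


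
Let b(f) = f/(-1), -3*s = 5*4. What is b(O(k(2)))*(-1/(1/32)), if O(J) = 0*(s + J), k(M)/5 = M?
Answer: 0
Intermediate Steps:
s = -20/3 (s = -5*4/3 = -⅓*20 = -20/3 ≈ -6.6667)
k(M) = 5*M
O(J) = 0 (O(J) = 0*(-20/3 + J) = 0)
b(f) = -f (b(f) = f*(-1) = -f)
b(O(k(2)))*(-1/(1/32)) = (-1*0)*(-1/(1/32)) = 0*(-1/1/32) = 0*(-1*32) = 0*(-32) = 0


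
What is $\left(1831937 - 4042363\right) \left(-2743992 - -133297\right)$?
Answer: $5770748106070$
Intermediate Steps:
$\left(1831937 - 4042363\right) \left(-2743992 - -133297\right) = - 2210426 \left(-2743992 + 133297\right) = \left(-2210426\right) \left(-2610695\right) = 5770748106070$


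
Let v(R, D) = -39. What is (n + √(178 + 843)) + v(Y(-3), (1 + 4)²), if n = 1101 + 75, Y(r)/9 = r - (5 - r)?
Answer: 1137 + √1021 ≈ 1169.0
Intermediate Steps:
Y(r) = -45 + 18*r (Y(r) = 9*(r - (5 - r)) = 9*(r + (-5 + r)) = 9*(-5 + 2*r) = -45 + 18*r)
n = 1176
(n + √(178 + 843)) + v(Y(-3), (1 + 4)²) = (1176 + √(178 + 843)) - 39 = (1176 + √1021) - 39 = 1137 + √1021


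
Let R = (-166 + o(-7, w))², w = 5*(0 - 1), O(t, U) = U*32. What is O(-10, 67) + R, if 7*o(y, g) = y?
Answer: 30033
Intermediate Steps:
O(t, U) = 32*U
w = -5 (w = 5*(-1) = -5)
o(y, g) = y/7
R = 27889 (R = (-166 + (⅐)*(-7))² = (-166 - 1)² = (-167)² = 27889)
O(-10, 67) + R = 32*67 + 27889 = 2144 + 27889 = 30033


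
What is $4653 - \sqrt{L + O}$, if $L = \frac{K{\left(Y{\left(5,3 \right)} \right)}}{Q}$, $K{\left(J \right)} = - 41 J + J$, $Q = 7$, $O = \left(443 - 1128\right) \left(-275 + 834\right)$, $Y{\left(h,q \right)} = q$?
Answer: $4653 - \frac{5 i \sqrt{750547}}{7} \approx 4653.0 - 618.82 i$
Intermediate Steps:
$O = -382915$ ($O = \left(-685\right) 559 = -382915$)
$K{\left(J \right)} = - 40 J$
$L = - \frac{120}{7}$ ($L = \frac{\left(-40\right) 3}{7} = \left(-120\right) \frac{1}{7} = - \frac{120}{7} \approx -17.143$)
$4653 - \sqrt{L + O} = 4653 - \sqrt{- \frac{120}{7} - 382915} = 4653 - \sqrt{- \frac{2680525}{7}} = 4653 - \frac{5 i \sqrt{750547}}{7}$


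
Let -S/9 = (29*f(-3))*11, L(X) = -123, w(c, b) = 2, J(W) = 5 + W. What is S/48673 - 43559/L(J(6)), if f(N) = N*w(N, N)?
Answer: 2122266005/5986779 ≈ 354.49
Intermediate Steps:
f(N) = 2*N (f(N) = N*2 = 2*N)
S = 17226 (S = -9*29*(2*(-3))*11 = -9*29*(-6)*11 = -(-1566)*11 = -9*(-1914) = 17226)
S/48673 - 43559/L(J(6)) = 17226/48673 - 43559/(-123) = 17226*(1/48673) - 43559*(-1/123) = 17226/48673 + 43559/123 = 2122266005/5986779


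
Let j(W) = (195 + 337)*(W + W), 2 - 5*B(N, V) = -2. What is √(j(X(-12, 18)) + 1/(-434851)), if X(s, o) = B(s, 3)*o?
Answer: √72431099017799765/2174255 ≈ 123.78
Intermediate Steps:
B(N, V) = ⅘ (B(N, V) = ⅖ - ⅕*(-2) = ⅖ + ⅖ = ⅘)
X(s, o) = 4*o/5
j(W) = 1064*W (j(W) = 532*(2*W) = 1064*W)
√(j(X(-12, 18)) + 1/(-434851)) = √(1064*((⅘)*18) + 1/(-434851)) = √(1064*(72/5) - 1/434851) = √(76608/5 - 1/434851) = √(33313065403/2174255) = √72431099017799765/2174255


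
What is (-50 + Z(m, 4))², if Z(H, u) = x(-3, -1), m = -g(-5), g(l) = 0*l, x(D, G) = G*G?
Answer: 2401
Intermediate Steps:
x(D, G) = G²
g(l) = 0
m = 0 (m = -1*0 = 0)
Z(H, u) = 1 (Z(H, u) = (-1)² = 1)
(-50 + Z(m, 4))² = (-50 + 1)² = (-49)² = 2401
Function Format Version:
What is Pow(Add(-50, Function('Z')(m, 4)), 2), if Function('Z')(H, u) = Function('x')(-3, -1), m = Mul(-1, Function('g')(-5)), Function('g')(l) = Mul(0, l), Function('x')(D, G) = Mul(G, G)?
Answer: 2401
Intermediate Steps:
Function('x')(D, G) = Pow(G, 2)
Function('g')(l) = 0
m = 0 (m = Mul(-1, 0) = 0)
Function('Z')(H, u) = 1 (Function('Z')(H, u) = Pow(-1, 2) = 1)
Pow(Add(-50, Function('Z')(m, 4)), 2) = Pow(Add(-50, 1), 2) = Pow(-49, 2) = 2401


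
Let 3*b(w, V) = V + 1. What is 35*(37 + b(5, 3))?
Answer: 4025/3 ≈ 1341.7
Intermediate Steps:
b(w, V) = ⅓ + V/3 (b(w, V) = (V + 1)/3 = (1 + V)/3 = ⅓ + V/3)
35*(37 + b(5, 3)) = 35*(37 + (⅓ + (⅓)*3)) = 35*(37 + (⅓ + 1)) = 35*(37 + 4/3) = 35*(115/3) = 4025/3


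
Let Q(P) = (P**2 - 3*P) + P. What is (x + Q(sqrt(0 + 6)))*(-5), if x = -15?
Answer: 45 + 10*sqrt(6) ≈ 69.495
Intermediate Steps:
Q(P) = P**2 - 2*P
(x + Q(sqrt(0 + 6)))*(-5) = (-15 + sqrt(0 + 6)*(-2 + sqrt(0 + 6)))*(-5) = (-15 + sqrt(6)*(-2 + sqrt(6)))*(-5) = 75 - 5*sqrt(6)*(-2 + sqrt(6))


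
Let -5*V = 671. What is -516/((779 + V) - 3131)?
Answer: 2580/12431 ≈ 0.20755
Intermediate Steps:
V = -671/5 (V = -⅕*671 = -671/5 ≈ -134.20)
-516/((779 + V) - 3131) = -516/((779 - 671/5) - 3131) = -516/(3224/5 - 3131) = -516/(-12431/5) = -516*(-5/12431) = 2580/12431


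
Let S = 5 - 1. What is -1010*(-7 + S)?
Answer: 3030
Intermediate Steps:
S = 4
-1010*(-7 + S) = -1010*(-7 + 4) = -1010*(-3) = 3030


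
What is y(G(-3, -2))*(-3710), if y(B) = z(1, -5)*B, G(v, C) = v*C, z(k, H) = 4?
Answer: -89040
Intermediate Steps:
G(v, C) = C*v
y(B) = 4*B
y(G(-3, -2))*(-3710) = (4*(-2*(-3)))*(-3710) = (4*6)*(-3710) = 24*(-3710) = -89040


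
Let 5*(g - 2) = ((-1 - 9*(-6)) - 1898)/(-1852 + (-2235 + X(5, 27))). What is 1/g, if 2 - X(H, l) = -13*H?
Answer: 1340/2803 ≈ 0.47806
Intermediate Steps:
X(H, l) = 2 + 13*H (X(H, l) = 2 - (-13)*H = 2 + 13*H)
g = 2803/1340 (g = 2 + (((-1 - 9*(-6)) - 1898)/(-1852 + (-2235 + (2 + 13*5))))/5 = 2 + (((-1 + 54) - 1898)/(-1852 + (-2235 + (2 + 65))))/5 = 2 + ((53 - 1898)/(-1852 + (-2235 + 67)))/5 = 2 + (-1845/(-1852 - 2168))/5 = 2 + (-1845/(-4020))/5 = 2 + (-1845*(-1/4020))/5 = 2 + (⅕)*(123/268) = 2 + 123/1340 = 2803/1340 ≈ 2.0918)
1/g = 1/(2803/1340) = 1340/2803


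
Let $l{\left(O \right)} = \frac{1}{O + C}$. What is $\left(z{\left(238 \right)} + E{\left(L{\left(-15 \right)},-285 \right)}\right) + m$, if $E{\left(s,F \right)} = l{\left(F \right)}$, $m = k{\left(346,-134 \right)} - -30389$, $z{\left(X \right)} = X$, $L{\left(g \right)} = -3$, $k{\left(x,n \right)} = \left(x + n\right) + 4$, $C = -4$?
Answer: $\frac{8913626}{289} \approx 30843.0$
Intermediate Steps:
$k{\left(x,n \right)} = 4 + n + x$ ($k{\left(x,n \right)} = \left(n + x\right) + 4 = 4 + n + x$)
$l{\left(O \right)} = \frac{1}{-4 + O}$ ($l{\left(O \right)} = \frac{1}{O - 4} = \frac{1}{-4 + O}$)
$m = 30605$ ($m = \left(4 - 134 + 346\right) - -30389 = 216 + 30389 = 30605$)
$E{\left(s,F \right)} = \frac{1}{-4 + F}$
$\left(z{\left(238 \right)} + E{\left(L{\left(-15 \right)},-285 \right)}\right) + m = \left(238 + \frac{1}{-4 - 285}\right) + 30605 = \left(238 + \frac{1}{-289}\right) + 30605 = \left(238 - \frac{1}{289}\right) + 30605 = \frac{68781}{289} + 30605 = \frac{8913626}{289}$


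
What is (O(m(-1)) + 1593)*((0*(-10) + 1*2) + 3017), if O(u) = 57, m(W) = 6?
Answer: 4981350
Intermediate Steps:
(O(m(-1)) + 1593)*((0*(-10) + 1*2) + 3017) = (57 + 1593)*((0*(-10) + 1*2) + 3017) = 1650*((0 + 2) + 3017) = 1650*(2 + 3017) = 1650*3019 = 4981350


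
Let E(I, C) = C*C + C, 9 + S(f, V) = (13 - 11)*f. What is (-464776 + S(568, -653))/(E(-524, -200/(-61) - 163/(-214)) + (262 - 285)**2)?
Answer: -79008996196484/93615589735 ≈ -843.97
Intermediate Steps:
S(f, V) = -9 + 2*f (S(f, V) = -9 + (13 - 11)*f = -9 + 2*f)
E(I, C) = C + C**2 (E(I, C) = C**2 + C = C + C**2)
(-464776 + S(568, -653))/(E(-524, -200/(-61) - 163/(-214)) + (262 - 285)**2) = (-464776 + (-9 + 2*568))/((-200/(-61) - 163/(-214))*(1 + (-200/(-61) - 163/(-214))) + (262 - 285)**2) = (-464776 + (-9 + 1136))/((-200*(-1/61) - 163*(-1/214))*(1 + (-200*(-1/61) - 163*(-1/214))) + (-23)**2) = (-464776 + 1127)/((200/61 + 163/214)*(1 + (200/61 + 163/214)) + 529) = -463649/(52743*(1 + 52743/13054)/13054 + 529) = -463649/((52743/13054)*(65797/13054) + 529) = -463649/(3470331171/170406916 + 529) = -463649/93615589735/170406916 = -463649*170406916/93615589735 = -79008996196484/93615589735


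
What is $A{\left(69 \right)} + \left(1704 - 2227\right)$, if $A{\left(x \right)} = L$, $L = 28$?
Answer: $-495$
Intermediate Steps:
$A{\left(x \right)} = 28$
$A{\left(69 \right)} + \left(1704 - 2227\right) = 28 + \left(1704 - 2227\right) = 28 - 523 = -495$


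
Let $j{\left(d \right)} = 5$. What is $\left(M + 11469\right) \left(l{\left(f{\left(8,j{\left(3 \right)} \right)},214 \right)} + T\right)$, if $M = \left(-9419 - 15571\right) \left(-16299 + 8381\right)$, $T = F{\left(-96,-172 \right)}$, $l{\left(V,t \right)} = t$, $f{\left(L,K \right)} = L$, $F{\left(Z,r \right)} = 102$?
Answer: $62530803324$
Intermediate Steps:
$T = 102$
$M = 197870820$ ($M = \left(-24990\right) \left(-7918\right) = 197870820$)
$\left(M + 11469\right) \left(l{\left(f{\left(8,j{\left(3 \right)} \right)},214 \right)} + T\right) = \left(197870820 + 11469\right) \left(214 + 102\right) = 197882289 \cdot 316 = 62530803324$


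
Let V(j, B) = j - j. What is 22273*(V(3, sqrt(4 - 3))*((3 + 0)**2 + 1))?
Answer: 0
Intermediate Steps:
V(j, B) = 0
22273*(V(3, sqrt(4 - 3))*((3 + 0)**2 + 1)) = 22273*(0*((3 + 0)**2 + 1)) = 22273*(0*(3**2 + 1)) = 22273*(0*(9 + 1)) = 22273*(0*10) = 22273*0 = 0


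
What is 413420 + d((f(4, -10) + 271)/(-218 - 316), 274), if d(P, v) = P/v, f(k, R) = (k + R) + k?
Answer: 60489960451/146316 ≈ 4.1342e+5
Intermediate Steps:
f(k, R) = R + 2*k (f(k, R) = (R + k) + k = R + 2*k)
413420 + d((f(4, -10) + 271)/(-218 - 316), 274) = 413420 + (((-10 + 2*4) + 271)/(-218 - 316))/274 = 413420 + (((-10 + 8) + 271)/(-534))*(1/274) = 413420 + ((-2 + 271)*(-1/534))*(1/274) = 413420 + (269*(-1/534))*(1/274) = 413420 - 269/534*1/274 = 413420 - 269/146316 = 60489960451/146316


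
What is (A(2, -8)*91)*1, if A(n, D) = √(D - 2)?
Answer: 91*I*√10 ≈ 287.77*I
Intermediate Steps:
A(n, D) = √(-2 + D)
(A(2, -8)*91)*1 = (√(-2 - 8)*91)*1 = (√(-10)*91)*1 = ((I*√10)*91)*1 = (91*I*√10)*1 = 91*I*√10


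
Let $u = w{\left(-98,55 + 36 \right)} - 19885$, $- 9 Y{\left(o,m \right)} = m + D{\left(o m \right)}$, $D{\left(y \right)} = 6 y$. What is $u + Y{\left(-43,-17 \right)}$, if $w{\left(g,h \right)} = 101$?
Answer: $- \frac{182425}{9} \approx -20269.0$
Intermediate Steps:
$Y{\left(o,m \right)} = - \frac{m}{9} - \frac{2 m o}{3}$ ($Y{\left(o,m \right)} = - \frac{m + 6 o m}{9} = - \frac{m + 6 m o}{9} = - \frac{m}{9} - \frac{2 m o}{3}$)
$u = -19784$ ($u = 101 - 19885 = -19784$)
$u + Y{\left(-43,-17 \right)} = -19784 + \frac{1}{9} \left(-17\right) \left(-1 - -258\right) = -19784 + \frac{1}{9} \left(-17\right) \left(-1 + 258\right) = -19784 + \frac{1}{9} \left(-17\right) 257 = -19784 - \frac{4369}{9} = - \frac{182425}{9}$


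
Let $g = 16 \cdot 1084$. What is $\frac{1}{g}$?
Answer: $\frac{1}{17344} \approx 5.7657 \cdot 10^{-5}$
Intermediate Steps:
$g = 17344$
$\frac{1}{g} = \frac{1}{17344}$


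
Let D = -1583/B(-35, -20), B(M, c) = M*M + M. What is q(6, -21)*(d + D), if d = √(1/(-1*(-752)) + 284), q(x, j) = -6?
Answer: 4749/595 - 3*√10037743/94 ≈ -93.133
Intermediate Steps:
B(M, c) = M + M² (B(M, c) = M² + M = M + M²)
D = -1583/1190 (D = -1583*(-1/(35*(1 - 35))) = -1583/((-35*(-34))) = -1583/1190 ≈ -1.3303)
d = √10037743/188 (d = √(1/752 + 284) = √(213569/752) = √10037743/188 ≈ 16.852)
q(6, -21)*(d + D) = -6*(√10037743/188 - 1583/1190) = -6*(-1583/1190 + √10037743/188) = 4749/595 - 3*√10037743/94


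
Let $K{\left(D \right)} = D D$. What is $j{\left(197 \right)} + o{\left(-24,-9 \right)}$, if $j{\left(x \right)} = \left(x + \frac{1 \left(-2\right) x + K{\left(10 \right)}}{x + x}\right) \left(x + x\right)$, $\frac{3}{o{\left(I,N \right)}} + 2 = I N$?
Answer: $\frac{16547339}{214} \approx 77324.0$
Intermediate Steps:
$K{\left(D \right)} = D^{2}$
$o{\left(I,N \right)} = \frac{3}{-2 + I N}$
$j{\left(x \right)} = 2 x \left(x + \frac{100 - 2 x}{2 x}\right)$ ($j{\left(x \right)} = \left(x + \frac{1 \left(-2\right) x + 10^{2}}{x + x}\right) \left(x + x\right) = \left(x + \frac{- 2 x + 100}{2 x}\right) 2 x = \left(x + \left(100 - 2 x\right) \frac{1}{2 x}\right) 2 x = \left(x + \frac{100 - 2 x}{2 x}\right) 2 x = 2 x \left(x + \frac{100 - 2 x}{2 x}\right)$)
$j{\left(197 \right)} + o{\left(-24,-9 \right)} = \left(100 - 394 + 2 \cdot 197^{2}\right) + \frac{3}{-2 - -216} = \left(100 - 394 + 2 \cdot 38809\right) + \frac{3}{-2 + 216} = \left(100 - 394 + 77618\right) + \frac{3}{214} = 77324 + 3 \cdot \frac{1}{214} = 77324 + \frac{3}{214} = \frac{16547339}{214}$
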